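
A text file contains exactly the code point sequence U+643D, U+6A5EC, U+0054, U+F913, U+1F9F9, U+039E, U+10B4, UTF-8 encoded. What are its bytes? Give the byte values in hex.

U+643D: 3-byte form → E6 90 BD.
U+6A5EC: 4-byte form → F1 AA 97 AC.
U+0054: 1-byte form → 54.
U+F913: 3-byte form → EF A4 93.
U+1F9F9: 4-byte form → F0 9F A7 B9.
U+039E: 2-byte form → CE 9E.
U+10B4: 3-byte form → E1 82 B4.
Concatenated (20 bytes): E6 90 BD F1 AA 97 AC 54 EF A4 93 F0 9F A7 B9 CE 9E E1 82 B4.

E6 90 BD F1 AA 97 AC 54 EF A4 93 F0 9F A7 B9 CE 9E E1 82 B4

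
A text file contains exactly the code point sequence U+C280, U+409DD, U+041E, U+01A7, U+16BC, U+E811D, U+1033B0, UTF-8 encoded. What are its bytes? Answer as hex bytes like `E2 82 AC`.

EC 8A 80 F1 80 A7 9D D0 9E C6 A7 E1 9A BC F3 A8 84 9D F4 83 8E B0

U+C280: 3-byte form → EC 8A 80.
U+409DD: 4-byte form → F1 80 A7 9D.
U+041E: 2-byte form → D0 9E.
U+01A7: 2-byte form → C6 A7.
U+16BC: 3-byte form → E1 9A BC.
U+E811D: 4-byte form → F3 A8 84 9D.
U+1033B0: 4-byte form → F4 83 8E B0.
Concatenated (22 bytes): EC 8A 80 F1 80 A7 9D D0 9E C6 A7 E1 9A BC F3 A8 84 9D F4 83 8E B0.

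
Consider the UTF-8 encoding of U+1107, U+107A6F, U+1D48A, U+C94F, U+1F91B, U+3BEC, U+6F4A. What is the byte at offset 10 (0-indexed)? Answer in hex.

0x8A

U+1107 → 3-byte form E1 84 87 at offsets 0–2.
U+107A6F → 4-byte form F4 87 A9 AF at offsets 3–6.
U+1D48A → 4-byte form F0 9D 92 8A at offsets 7–10.
Offset 10 falls in char 3's range; it's byte 4 of F0 9D 92 8A = 0x8A.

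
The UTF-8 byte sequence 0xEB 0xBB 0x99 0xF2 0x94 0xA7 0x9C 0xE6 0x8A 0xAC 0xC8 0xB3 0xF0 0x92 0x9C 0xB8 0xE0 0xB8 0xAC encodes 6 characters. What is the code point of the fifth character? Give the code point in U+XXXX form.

U+12738

Offset 0: leading byte 0xEB = 11101011 → 3-byte char #1 = EB BB 99.
Offset 3: leading byte 0xF2 = 11110010 → 4-byte char #2 = F2 94 A7 9C.
Offset 7: leading byte 0xE6 = 11100110 → 3-byte char #3 = E6 8A AC.
Offset 10: leading byte 0xC8 = 11001000 → 2-byte char #4 = C8 B3.
Offset 12: leading byte 0xF0 = 11110000 → 4-byte char #5 = F0 92 9C B8.
Leading byte 0xF0 = 11110000 matches 11110xxx → 4-byte sequence.
Byte 1: 0xF0 = 11110000, payload 000 (3 bits).
Byte 2: 0x92 = 10010010 (10xxxxxx ✓), payload 010010.
Byte 3: 0x9C = 10011100 (10xxxxxx ✓), payload 011100.
Byte 4: 0xB8 = 10111000 (10xxxxxx ✓), payload 111000.
Concatenate: 000010010011100111000 = 0x12738 (21 bits → U+12738).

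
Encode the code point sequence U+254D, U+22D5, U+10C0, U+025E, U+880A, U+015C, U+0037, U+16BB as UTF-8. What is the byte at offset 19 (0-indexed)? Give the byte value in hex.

U+254D → 3-byte form E2 95 8D at offsets 0–2.
U+22D5 → 3-byte form E2 8B 95 at offsets 3–5.
U+10C0 → 3-byte form E1 83 80 at offsets 6–8.
U+025E → 2-byte form C9 9E at offsets 9–10.
U+880A → 3-byte form E8 A0 8A at offsets 11–13.
U+015C → 2-byte form C5 9C at offsets 14–15.
U+0037 → 1-byte form 37 at offsets 16–16.
U+16BB → 3-byte form E1 9A BB at offsets 17–19.
Offset 19 falls in char 8's range; it's byte 3 of E1 9A BB = 0xBB.

0xBB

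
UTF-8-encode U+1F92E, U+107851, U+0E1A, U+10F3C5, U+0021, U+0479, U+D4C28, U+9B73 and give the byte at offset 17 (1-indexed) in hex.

1-indexed offset 17 is 0-indexed offset 16.
U+1F92E → 4-byte form F0 9F A4 AE at offsets 0–3.
U+107851 → 4-byte form F4 87 A1 91 at offsets 4–7.
U+0E1A → 3-byte form E0 B8 9A at offsets 8–10.
U+10F3C5 → 4-byte form F4 8F 8F 85 at offsets 11–14.
U+0021 → 1-byte form 21 at offsets 15–15.
U+0479 → 2-byte form D1 B9 at offsets 16–17.
Offset 16 falls in char 6's range; it's byte 1 of D1 B9 = 0xD1.

0xD1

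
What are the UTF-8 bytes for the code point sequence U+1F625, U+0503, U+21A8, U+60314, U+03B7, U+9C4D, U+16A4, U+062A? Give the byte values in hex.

F0 9F 98 A5 D4 83 E2 86 A8 F1 A0 8C 94 CE B7 E9 B1 8D E1 9A A4 D8 AA

U+1F625: 4-byte form → F0 9F 98 A5.
U+0503: 2-byte form → D4 83.
U+21A8: 3-byte form → E2 86 A8.
U+60314: 4-byte form → F1 A0 8C 94.
U+03B7: 2-byte form → CE B7.
U+9C4D: 3-byte form → E9 B1 8D.
U+16A4: 3-byte form → E1 9A A4.
U+062A: 2-byte form → D8 AA.
Concatenated (23 bytes): F0 9F 98 A5 D4 83 E2 86 A8 F1 A0 8C 94 CE B7 E9 B1 8D E1 9A A4 D8 AA.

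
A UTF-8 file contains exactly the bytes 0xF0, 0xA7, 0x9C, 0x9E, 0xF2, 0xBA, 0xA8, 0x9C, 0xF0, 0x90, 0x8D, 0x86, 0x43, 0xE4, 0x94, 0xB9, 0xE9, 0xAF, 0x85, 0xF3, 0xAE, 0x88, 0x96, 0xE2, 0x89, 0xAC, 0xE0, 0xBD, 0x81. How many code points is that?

Byte at offset 0: 0xF0 = 11110000 → 4-byte char (#1). Advance 4.
Byte at offset 4: 0xF2 = 11110010 → 4-byte char (#2). Advance 4.
Byte at offset 8: 0xF0 = 11110000 → 4-byte char (#3). Advance 4.
Byte at offset 12: 0x43 = 01000011 → 1-byte char (#4). Advance 1.
Byte at offset 13: 0xE4 = 11100100 → 3-byte char (#5). Advance 3.
Byte at offset 16: 0xE9 = 11101001 → 3-byte char (#6). Advance 3.
Byte at offset 19: 0xF3 = 11110011 → 4-byte char (#7). Advance 4.
Byte at offset 23: 0xE2 = 11100010 → 3-byte char (#8). Advance 3.
Byte at offset 26: 0xE0 = 11100000 → 3-byte char (#9). Advance 3.
Reached end at offset 29 after 9 code points.

9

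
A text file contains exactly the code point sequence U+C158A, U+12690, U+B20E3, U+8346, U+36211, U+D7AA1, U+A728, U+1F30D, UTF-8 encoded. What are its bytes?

F3 81 96 8A F0 92 9A 90 F2 B2 83 A3 E8 8D 86 F0 B6 88 91 F3 97 AA A1 EA 9C A8 F0 9F 8C 8D

U+C158A: 4-byte form → F3 81 96 8A.
U+12690: 4-byte form → F0 92 9A 90.
U+B20E3: 4-byte form → F2 B2 83 A3.
U+8346: 3-byte form → E8 8D 86.
U+36211: 4-byte form → F0 B6 88 91.
U+D7AA1: 4-byte form → F3 97 AA A1.
U+A728: 3-byte form → EA 9C A8.
U+1F30D: 4-byte form → F0 9F 8C 8D.
Concatenated (30 bytes): F3 81 96 8A F0 92 9A 90 F2 B2 83 A3 E8 8D 86 F0 B6 88 91 F3 97 AA A1 EA 9C A8 F0 9F 8C 8D.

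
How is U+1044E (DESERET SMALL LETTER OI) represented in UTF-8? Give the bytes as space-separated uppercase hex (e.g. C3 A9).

F0 90 91 8E

U+1044E = 0x1044E = 66638 decimal. In range U+10000–U+10FFFF → 4-byte form: 11110xxx 10xxxxxx 10xxxxxx 10xxxxxx.
Binary (21 bits): 000010000010001001110.
Split 3+6+6+6: 000 | 010000 | 010001 | 001110.
Byte 1: 11110000 = 0xF0.
Byte 2: 10010000 = 0x90.
Byte 3: 10010001 = 0x91.
Byte 4: 10001110 = 0x8E.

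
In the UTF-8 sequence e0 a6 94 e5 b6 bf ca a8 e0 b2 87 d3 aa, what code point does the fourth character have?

Offset 0: leading byte 0xE0 = 11100000 → 3-byte char #1 = E0 A6 94.
Offset 3: leading byte 0xE5 = 11100101 → 3-byte char #2 = E5 B6 BF.
Offset 6: leading byte 0xCA = 11001010 → 2-byte char #3 = CA A8.
Offset 8: leading byte 0xE0 = 11100000 → 3-byte char #4 = E0 B2 87.
Leading byte 0xE0 = 11100000 matches 1110xxxx → 3-byte sequence.
Byte 1: 0xE0 = 11100000, payload 0000 (4 bits).
Byte 2: 0xB2 = 10110010 (10xxxxxx ✓), payload 110010.
Byte 3: 0x87 = 10000111 (10xxxxxx ✓), payload 000111.
Concatenate: 0000110010000111 = 0xC87 (16 bits → U+0C87).

U+0C87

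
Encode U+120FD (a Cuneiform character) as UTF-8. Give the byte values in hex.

F0 92 83 BD

U+120FD = 0x120FD = 73981 decimal. In range U+10000–U+10FFFF → 4-byte form: 11110xxx 10xxxxxx 10xxxxxx 10xxxxxx.
Binary (21 bits): 000010010000011111101.
Split 3+6+6+6: 000 | 010010 | 000011 | 111101.
Byte 1: 11110000 = 0xF0.
Byte 2: 10010010 = 0x92.
Byte 3: 10000011 = 0x83.
Byte 4: 10111101 = 0xBD.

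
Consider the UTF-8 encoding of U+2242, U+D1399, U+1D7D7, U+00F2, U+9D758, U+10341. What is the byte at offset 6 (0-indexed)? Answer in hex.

0x99

U+2242 → 3-byte form E2 89 82 at offsets 0–2.
U+D1399 → 4-byte form F3 91 8E 99 at offsets 3–6.
Offset 6 falls in char 2's range; it's byte 4 of F3 91 8E 99 = 0x99.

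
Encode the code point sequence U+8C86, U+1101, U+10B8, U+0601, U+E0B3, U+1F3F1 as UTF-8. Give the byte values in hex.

U+8C86: 3-byte form → E8 B2 86.
U+1101: 3-byte form → E1 84 81.
U+10B8: 3-byte form → E1 82 B8.
U+0601: 2-byte form → D8 81.
U+E0B3: 3-byte form → EE 82 B3.
U+1F3F1: 4-byte form → F0 9F 8F B1.
Concatenated (18 bytes): E8 B2 86 E1 84 81 E1 82 B8 D8 81 EE 82 B3 F0 9F 8F B1.

E8 B2 86 E1 84 81 E1 82 B8 D8 81 EE 82 B3 F0 9F 8F B1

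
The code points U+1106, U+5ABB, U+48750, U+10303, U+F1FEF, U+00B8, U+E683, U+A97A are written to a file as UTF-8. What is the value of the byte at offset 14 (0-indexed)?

U+1106 → 3-byte form E1 84 86 at offsets 0–2.
U+5ABB → 3-byte form E5 AA BB at offsets 3–5.
U+48750 → 4-byte form F1 88 9D 90 at offsets 6–9.
U+10303 → 4-byte form F0 90 8C 83 at offsets 10–13.
U+F1FEF → 4-byte form F3 B1 BF AF at offsets 14–17.
Offset 14 falls in char 5's range; it's byte 1 of F3 B1 BF AF = 0xF3.

0xF3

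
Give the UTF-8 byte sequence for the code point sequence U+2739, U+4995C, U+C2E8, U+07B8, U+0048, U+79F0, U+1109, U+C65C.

U+2739: 3-byte form → E2 9C B9.
U+4995C: 4-byte form → F1 89 A5 9C.
U+C2E8: 3-byte form → EC 8B A8.
U+07B8: 2-byte form → DE B8.
U+0048: 1-byte form → 48.
U+79F0: 3-byte form → E7 A7 B0.
U+1109: 3-byte form → E1 84 89.
U+C65C: 3-byte form → EC 99 9C.
Concatenated (22 bytes): E2 9C B9 F1 89 A5 9C EC 8B A8 DE B8 48 E7 A7 B0 E1 84 89 EC 99 9C.

E2 9C B9 F1 89 A5 9C EC 8B A8 DE B8 48 E7 A7 B0 E1 84 89 EC 99 9C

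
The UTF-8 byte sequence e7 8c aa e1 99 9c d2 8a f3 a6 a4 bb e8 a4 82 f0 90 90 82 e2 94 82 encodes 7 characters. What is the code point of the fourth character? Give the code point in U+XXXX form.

U+E693B

Offset 0: leading byte 0xE7 = 11100111 → 3-byte char #1 = E7 8C AA.
Offset 3: leading byte 0xE1 = 11100001 → 3-byte char #2 = E1 99 9C.
Offset 6: leading byte 0xD2 = 11010010 → 2-byte char #3 = D2 8A.
Offset 8: leading byte 0xF3 = 11110011 → 4-byte char #4 = F3 A6 A4 BB.
Leading byte 0xF3 = 11110011 matches 11110xxx → 4-byte sequence.
Byte 1: 0xF3 = 11110011, payload 011 (3 bits).
Byte 2: 0xA6 = 10100110 (10xxxxxx ✓), payload 100110.
Byte 3: 0xA4 = 10100100 (10xxxxxx ✓), payload 100100.
Byte 4: 0xBB = 10111011 (10xxxxxx ✓), payload 111011.
Concatenate: 011100110100100111011 = 0xE693B (21 bits → U+E693B).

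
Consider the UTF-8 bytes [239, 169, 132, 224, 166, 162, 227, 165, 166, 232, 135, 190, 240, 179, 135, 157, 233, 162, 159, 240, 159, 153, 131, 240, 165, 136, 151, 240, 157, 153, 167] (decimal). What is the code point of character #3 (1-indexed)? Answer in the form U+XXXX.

Offset 0: leading byte 0xEF = 11101111 → 3-byte char #1 = EF A9 84.
Offset 3: leading byte 0xE0 = 11100000 → 3-byte char #2 = E0 A6 A2.
Offset 6: leading byte 0xE3 = 11100011 → 3-byte char #3 = E3 A5 A6.
Leading byte 0xE3 = 11100011 matches 1110xxxx → 3-byte sequence.
Byte 1: 0xE3 = 11100011, payload 0011 (4 bits).
Byte 2: 0xA5 = 10100101 (10xxxxxx ✓), payload 100101.
Byte 3: 0xA6 = 10100110 (10xxxxxx ✓), payload 100110.
Concatenate: 0011100101100110 = 0x3966 (16 bits → U+3966).

U+3966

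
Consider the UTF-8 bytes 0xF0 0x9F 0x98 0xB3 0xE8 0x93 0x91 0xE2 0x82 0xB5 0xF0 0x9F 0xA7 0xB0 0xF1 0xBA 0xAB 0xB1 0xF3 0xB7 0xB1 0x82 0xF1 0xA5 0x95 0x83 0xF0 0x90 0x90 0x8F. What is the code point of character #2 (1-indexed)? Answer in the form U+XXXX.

U+84D1

Offset 0: leading byte 0xF0 = 11110000 → 4-byte char #1 = F0 9F 98 B3.
Offset 4: leading byte 0xE8 = 11101000 → 3-byte char #2 = E8 93 91.
Leading byte 0xE8 = 11101000 matches 1110xxxx → 3-byte sequence.
Byte 1: 0xE8 = 11101000, payload 1000 (4 bits).
Byte 2: 0x93 = 10010011 (10xxxxxx ✓), payload 010011.
Byte 3: 0x91 = 10010001 (10xxxxxx ✓), payload 010001.
Concatenate: 1000010011010001 = 0x84D1 (16 bits → U+84D1).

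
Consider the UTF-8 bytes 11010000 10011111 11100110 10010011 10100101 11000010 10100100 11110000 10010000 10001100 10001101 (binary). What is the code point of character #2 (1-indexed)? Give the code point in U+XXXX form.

Offset 0: leading byte 0xD0 = 11010000 → 2-byte char #1 = D0 9F.
Offset 2: leading byte 0xE6 = 11100110 → 3-byte char #2 = E6 93 A5.
Leading byte 0xE6 = 11100110 matches 1110xxxx → 3-byte sequence.
Byte 1: 0xE6 = 11100110, payload 0110 (4 bits).
Byte 2: 0x93 = 10010011 (10xxxxxx ✓), payload 010011.
Byte 3: 0xA5 = 10100101 (10xxxxxx ✓), payload 100101.
Concatenate: 0110010011100101 = 0x64E5 (16 bits → U+64E5).

U+64E5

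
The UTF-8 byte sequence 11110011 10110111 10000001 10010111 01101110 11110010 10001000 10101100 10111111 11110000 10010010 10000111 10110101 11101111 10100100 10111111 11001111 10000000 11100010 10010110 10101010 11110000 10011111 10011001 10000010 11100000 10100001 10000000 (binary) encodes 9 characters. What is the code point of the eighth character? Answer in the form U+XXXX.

Offset 0: leading byte 0xF3 = 11110011 → 4-byte char #1 = F3 B7 81 97.
Offset 4: leading byte 0x6E = 01101110 → 1-byte char #2 = 6E.
Offset 5: leading byte 0xF2 = 11110010 → 4-byte char #3 = F2 88 AC BF.
Offset 9: leading byte 0xF0 = 11110000 → 4-byte char #4 = F0 92 87 B5.
Offset 13: leading byte 0xEF = 11101111 → 3-byte char #5 = EF A4 BF.
Offset 16: leading byte 0xCF = 11001111 → 2-byte char #6 = CF 80.
Offset 18: leading byte 0xE2 = 11100010 → 3-byte char #7 = E2 96 AA.
Offset 21: leading byte 0xF0 = 11110000 → 4-byte char #8 = F0 9F 99 82.
Leading byte 0xF0 = 11110000 matches 11110xxx → 4-byte sequence.
Byte 1: 0xF0 = 11110000, payload 000 (3 bits).
Byte 2: 0x9F = 10011111 (10xxxxxx ✓), payload 011111.
Byte 3: 0x99 = 10011001 (10xxxxxx ✓), payload 011001.
Byte 4: 0x82 = 10000010 (10xxxxxx ✓), payload 000010.
Concatenate: 000011111011001000010 = 0x1F642 (21 bits → U+1F642).

U+1F642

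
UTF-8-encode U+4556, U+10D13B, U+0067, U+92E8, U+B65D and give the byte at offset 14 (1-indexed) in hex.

1-indexed offset 14 is 0-indexed offset 13.
U+4556 → 3-byte form E4 95 96 at offsets 0–2.
U+10D13B → 4-byte form F4 8D 84 BB at offsets 3–6.
U+0067 → 1-byte form 67 at offsets 7–7.
U+92E8 → 3-byte form E9 8B A8 at offsets 8–10.
U+B65D → 3-byte form EB 99 9D at offsets 11–13.
Offset 13 falls in char 5's range; it's byte 3 of EB 99 9D = 0x9D.

0x9D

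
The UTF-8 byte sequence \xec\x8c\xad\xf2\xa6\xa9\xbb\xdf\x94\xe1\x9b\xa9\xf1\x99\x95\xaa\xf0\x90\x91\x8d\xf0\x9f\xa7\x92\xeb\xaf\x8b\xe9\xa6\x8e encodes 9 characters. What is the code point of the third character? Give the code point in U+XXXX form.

Offset 0: leading byte 0xEC = 11101100 → 3-byte char #1 = EC 8C AD.
Offset 3: leading byte 0xF2 = 11110010 → 4-byte char #2 = F2 A6 A9 BB.
Offset 7: leading byte 0xDF = 11011111 → 2-byte char #3 = DF 94.
Leading byte 0xDF = 11011111 matches 110xxxxx → 2-byte sequence.
Byte 1: 0xDF = 11011111, payload 11111 (5 bits).
Byte 2: 0x94 = 10010100 (10xxxxxx ✓), payload 010100.
Concatenate: 11111010100 = 0x7D4 (11 bits → U+07D4).

U+07D4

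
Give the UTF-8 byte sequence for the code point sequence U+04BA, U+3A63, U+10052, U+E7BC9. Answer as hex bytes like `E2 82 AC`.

D2 BA E3 A9 A3 F0 90 81 92 F3 A7 AF 89

U+04BA: 2-byte form → D2 BA.
U+3A63: 3-byte form → E3 A9 A3.
U+10052: 4-byte form → F0 90 81 92.
U+E7BC9: 4-byte form → F3 A7 AF 89.
Concatenated (13 bytes): D2 BA E3 A9 A3 F0 90 81 92 F3 A7 AF 89.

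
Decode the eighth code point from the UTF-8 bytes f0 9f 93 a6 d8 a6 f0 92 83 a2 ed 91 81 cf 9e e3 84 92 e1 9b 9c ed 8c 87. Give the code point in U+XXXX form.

Offset 0: leading byte 0xF0 = 11110000 → 4-byte char #1 = F0 9F 93 A6.
Offset 4: leading byte 0xD8 = 11011000 → 2-byte char #2 = D8 A6.
Offset 6: leading byte 0xF0 = 11110000 → 4-byte char #3 = F0 92 83 A2.
Offset 10: leading byte 0xED = 11101101 → 3-byte char #4 = ED 91 81.
Offset 13: leading byte 0xCF = 11001111 → 2-byte char #5 = CF 9E.
Offset 15: leading byte 0xE3 = 11100011 → 3-byte char #6 = E3 84 92.
Offset 18: leading byte 0xE1 = 11100001 → 3-byte char #7 = E1 9B 9C.
Offset 21: leading byte 0xED = 11101101 → 3-byte char #8 = ED 8C 87.
Leading byte 0xED = 11101101 matches 1110xxxx → 3-byte sequence.
Byte 1: 0xED = 11101101, payload 1101 (4 bits).
Byte 2: 0x8C = 10001100 (10xxxxxx ✓), payload 001100.
Byte 3: 0x87 = 10000111 (10xxxxxx ✓), payload 000111.
Concatenate: 1101001100000111 = 0xD307 (16 bits → U+D307).

U+D307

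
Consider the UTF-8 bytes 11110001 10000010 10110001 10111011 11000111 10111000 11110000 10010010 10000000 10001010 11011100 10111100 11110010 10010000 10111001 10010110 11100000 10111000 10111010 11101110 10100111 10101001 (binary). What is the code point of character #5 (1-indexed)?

Offset 0: leading byte 0xF1 = 11110001 → 4-byte char #1 = F1 82 B1 BB.
Offset 4: leading byte 0xC7 = 11000111 → 2-byte char #2 = C7 B8.
Offset 6: leading byte 0xF0 = 11110000 → 4-byte char #3 = F0 92 80 8A.
Offset 10: leading byte 0xDC = 11011100 → 2-byte char #4 = DC BC.
Offset 12: leading byte 0xF2 = 11110010 → 4-byte char #5 = F2 90 B9 96.
Leading byte 0xF2 = 11110010 matches 11110xxx → 4-byte sequence.
Byte 1: 0xF2 = 11110010, payload 010 (3 bits).
Byte 2: 0x90 = 10010000 (10xxxxxx ✓), payload 010000.
Byte 3: 0xB9 = 10111001 (10xxxxxx ✓), payload 111001.
Byte 4: 0x96 = 10010110 (10xxxxxx ✓), payload 010110.
Concatenate: 010010000111001010110 = 0x90E56 (21 bits → U+90E56).

U+90E56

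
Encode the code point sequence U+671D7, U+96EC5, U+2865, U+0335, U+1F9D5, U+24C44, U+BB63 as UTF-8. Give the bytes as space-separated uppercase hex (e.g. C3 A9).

U+671D7: 4-byte form → F1 A7 87 97.
U+96EC5: 4-byte form → F2 96 BB 85.
U+2865: 3-byte form → E2 A1 A5.
U+0335: 2-byte form → CC B5.
U+1F9D5: 4-byte form → F0 9F A7 95.
U+24C44: 4-byte form → F0 A4 B1 84.
U+BB63: 3-byte form → EB AD A3.
Concatenated (24 bytes): F1 A7 87 97 F2 96 BB 85 E2 A1 A5 CC B5 F0 9F A7 95 F0 A4 B1 84 EB AD A3.

F1 A7 87 97 F2 96 BB 85 E2 A1 A5 CC B5 F0 9F A7 95 F0 A4 B1 84 EB AD A3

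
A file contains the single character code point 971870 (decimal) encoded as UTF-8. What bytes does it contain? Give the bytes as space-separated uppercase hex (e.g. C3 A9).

U+ED45E = 0xED45E = 971870 decimal. In range U+10000–U+10FFFF → 4-byte form: 11110xxx 10xxxxxx 10xxxxxx 10xxxxxx.
Binary (21 bits): 011101101010001011110.
Split 3+6+6+6: 011 | 101101 | 010001 | 011110.
Byte 1: 11110011 = 0xF3.
Byte 2: 10101101 = 0xAD.
Byte 3: 10010001 = 0x91.
Byte 4: 10011110 = 0x9E.

F3 AD 91 9E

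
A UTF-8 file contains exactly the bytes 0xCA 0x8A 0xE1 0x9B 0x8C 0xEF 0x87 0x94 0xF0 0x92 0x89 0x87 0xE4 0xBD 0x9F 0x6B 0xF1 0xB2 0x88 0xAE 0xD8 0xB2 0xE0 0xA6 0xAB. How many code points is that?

Byte at offset 0: 0xCA = 11001010 → 2-byte char (#1). Advance 2.
Byte at offset 2: 0xE1 = 11100001 → 3-byte char (#2). Advance 3.
Byte at offset 5: 0xEF = 11101111 → 3-byte char (#3). Advance 3.
Byte at offset 8: 0xF0 = 11110000 → 4-byte char (#4). Advance 4.
Byte at offset 12: 0xE4 = 11100100 → 3-byte char (#5). Advance 3.
Byte at offset 15: 0x6B = 01101011 → 1-byte char (#6). Advance 1.
Byte at offset 16: 0xF1 = 11110001 → 4-byte char (#7). Advance 4.
Byte at offset 20: 0xD8 = 11011000 → 2-byte char (#8). Advance 2.
Byte at offset 22: 0xE0 = 11100000 → 3-byte char (#9). Advance 3.
Reached end at offset 25 after 9 code points.

9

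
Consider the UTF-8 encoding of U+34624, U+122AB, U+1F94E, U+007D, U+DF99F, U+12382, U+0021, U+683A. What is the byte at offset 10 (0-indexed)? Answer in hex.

0xA5

U+34624 → 4-byte form F0 B4 98 A4 at offsets 0–3.
U+122AB → 4-byte form F0 92 8A AB at offsets 4–7.
U+1F94E → 4-byte form F0 9F A5 8E at offsets 8–11.
Offset 10 falls in char 3's range; it's byte 3 of F0 9F A5 8E = 0xA5.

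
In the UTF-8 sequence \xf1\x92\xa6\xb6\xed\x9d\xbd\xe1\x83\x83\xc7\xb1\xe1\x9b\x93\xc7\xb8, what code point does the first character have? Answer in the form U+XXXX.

Offset 0: leading byte 0xF1 = 11110001 → 4-byte char #1 = F1 92 A6 B6.
Leading byte 0xF1 = 11110001 matches 11110xxx → 4-byte sequence.
Byte 1: 0xF1 = 11110001, payload 001 (3 bits).
Byte 2: 0x92 = 10010010 (10xxxxxx ✓), payload 010010.
Byte 3: 0xA6 = 10100110 (10xxxxxx ✓), payload 100110.
Byte 4: 0xB6 = 10110110 (10xxxxxx ✓), payload 110110.
Concatenate: 001010010100110110110 = 0x529B6 (21 bits → U+529B6).

U+529B6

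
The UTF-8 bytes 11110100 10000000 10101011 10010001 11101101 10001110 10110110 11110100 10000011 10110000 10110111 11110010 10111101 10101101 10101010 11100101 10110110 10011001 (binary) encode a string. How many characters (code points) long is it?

Byte at offset 0: 0xF4 = 11110100 → 4-byte char (#1). Advance 4.
Byte at offset 4: 0xED = 11101101 → 3-byte char (#2). Advance 3.
Byte at offset 7: 0xF4 = 11110100 → 4-byte char (#3). Advance 4.
Byte at offset 11: 0xF2 = 11110010 → 4-byte char (#4). Advance 4.
Byte at offset 15: 0xE5 = 11100101 → 3-byte char (#5). Advance 3.
Reached end at offset 18 after 5 code points.

5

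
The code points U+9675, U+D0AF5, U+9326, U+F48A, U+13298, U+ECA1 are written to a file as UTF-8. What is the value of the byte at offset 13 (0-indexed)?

0xF0

U+9675 → 3-byte form E9 99 B5 at offsets 0–2.
U+D0AF5 → 4-byte form F3 90 AB B5 at offsets 3–6.
U+9326 → 3-byte form E9 8C A6 at offsets 7–9.
U+F48A → 3-byte form EF 92 8A at offsets 10–12.
U+13298 → 4-byte form F0 93 8A 98 at offsets 13–16.
Offset 13 falls in char 5's range; it's byte 1 of F0 93 8A 98 = 0xF0.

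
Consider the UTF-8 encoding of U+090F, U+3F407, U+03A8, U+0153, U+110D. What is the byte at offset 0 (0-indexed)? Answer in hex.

U+090F → 3-byte form E0 A4 8F at offsets 0–2.
Offset 0 falls in char 1's range; it's byte 1 of E0 A4 8F = 0xE0.

0xE0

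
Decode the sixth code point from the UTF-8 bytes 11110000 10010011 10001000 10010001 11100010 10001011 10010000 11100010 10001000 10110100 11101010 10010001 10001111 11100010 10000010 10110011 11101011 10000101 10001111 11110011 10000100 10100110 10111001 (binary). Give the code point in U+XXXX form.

U+B14F

Offset 0: leading byte 0xF0 = 11110000 → 4-byte char #1 = F0 93 88 91.
Offset 4: leading byte 0xE2 = 11100010 → 3-byte char #2 = E2 8B 90.
Offset 7: leading byte 0xE2 = 11100010 → 3-byte char #3 = E2 88 B4.
Offset 10: leading byte 0xEA = 11101010 → 3-byte char #4 = EA 91 8F.
Offset 13: leading byte 0xE2 = 11100010 → 3-byte char #5 = E2 82 B3.
Offset 16: leading byte 0xEB = 11101011 → 3-byte char #6 = EB 85 8F.
Leading byte 0xEB = 11101011 matches 1110xxxx → 3-byte sequence.
Byte 1: 0xEB = 11101011, payload 1011 (4 bits).
Byte 2: 0x85 = 10000101 (10xxxxxx ✓), payload 000101.
Byte 3: 0x8F = 10001111 (10xxxxxx ✓), payload 001111.
Concatenate: 1011000101001111 = 0xB14F (16 bits → U+B14F).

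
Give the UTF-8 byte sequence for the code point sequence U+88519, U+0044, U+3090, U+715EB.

U+88519: 4-byte form → F2 88 94 99.
U+0044: 1-byte form → 44.
U+3090: 3-byte form → E3 82 90.
U+715EB: 4-byte form → F1 B1 97 AB.
Concatenated (12 bytes): F2 88 94 99 44 E3 82 90 F1 B1 97 AB.

F2 88 94 99 44 E3 82 90 F1 B1 97 AB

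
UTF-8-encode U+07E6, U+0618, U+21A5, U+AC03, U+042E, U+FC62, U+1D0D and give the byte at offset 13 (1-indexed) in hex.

0xEF

1-indexed offset 13 is 0-indexed offset 12.
U+07E6 → 2-byte form DF A6 at offsets 0–1.
U+0618 → 2-byte form D8 98 at offsets 2–3.
U+21A5 → 3-byte form E2 86 A5 at offsets 4–6.
U+AC03 → 3-byte form EA B0 83 at offsets 7–9.
U+042E → 2-byte form D0 AE at offsets 10–11.
U+FC62 → 3-byte form EF B1 A2 at offsets 12–14.
Offset 12 falls in char 6's range; it's byte 1 of EF B1 A2 = 0xEF.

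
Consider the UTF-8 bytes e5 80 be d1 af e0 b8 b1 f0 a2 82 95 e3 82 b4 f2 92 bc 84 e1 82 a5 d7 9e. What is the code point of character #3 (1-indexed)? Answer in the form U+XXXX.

U+0E31

Offset 0: leading byte 0xE5 = 11100101 → 3-byte char #1 = E5 80 BE.
Offset 3: leading byte 0xD1 = 11010001 → 2-byte char #2 = D1 AF.
Offset 5: leading byte 0xE0 = 11100000 → 3-byte char #3 = E0 B8 B1.
Leading byte 0xE0 = 11100000 matches 1110xxxx → 3-byte sequence.
Byte 1: 0xE0 = 11100000, payload 0000 (4 bits).
Byte 2: 0xB8 = 10111000 (10xxxxxx ✓), payload 111000.
Byte 3: 0xB1 = 10110001 (10xxxxxx ✓), payload 110001.
Concatenate: 0000111000110001 = 0xE31 (16 bits → U+0E31).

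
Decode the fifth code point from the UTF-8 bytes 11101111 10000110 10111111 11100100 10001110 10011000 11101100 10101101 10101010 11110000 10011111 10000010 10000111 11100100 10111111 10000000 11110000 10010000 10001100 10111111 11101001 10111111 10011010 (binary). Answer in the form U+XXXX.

Offset 0: leading byte 0xEF = 11101111 → 3-byte char #1 = EF 86 BF.
Offset 3: leading byte 0xE4 = 11100100 → 3-byte char #2 = E4 8E 98.
Offset 6: leading byte 0xEC = 11101100 → 3-byte char #3 = EC AD AA.
Offset 9: leading byte 0xF0 = 11110000 → 4-byte char #4 = F0 9F 82 87.
Offset 13: leading byte 0xE4 = 11100100 → 3-byte char #5 = E4 BF 80.
Leading byte 0xE4 = 11100100 matches 1110xxxx → 3-byte sequence.
Byte 1: 0xE4 = 11100100, payload 0100 (4 bits).
Byte 2: 0xBF = 10111111 (10xxxxxx ✓), payload 111111.
Byte 3: 0x80 = 10000000 (10xxxxxx ✓), payload 000000.
Concatenate: 0100111111000000 = 0x4FC0 (16 bits → U+4FC0).

U+4FC0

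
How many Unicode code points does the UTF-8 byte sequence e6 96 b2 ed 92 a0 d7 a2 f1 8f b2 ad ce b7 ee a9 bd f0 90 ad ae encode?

Byte at offset 0: 0xE6 = 11100110 → 3-byte char (#1). Advance 3.
Byte at offset 3: 0xED = 11101101 → 3-byte char (#2). Advance 3.
Byte at offset 6: 0xD7 = 11010111 → 2-byte char (#3). Advance 2.
Byte at offset 8: 0xF1 = 11110001 → 4-byte char (#4). Advance 4.
Byte at offset 12: 0xCE = 11001110 → 2-byte char (#5). Advance 2.
Byte at offset 14: 0xEE = 11101110 → 3-byte char (#6). Advance 3.
Byte at offset 17: 0xF0 = 11110000 → 4-byte char (#7). Advance 4.
Reached end at offset 21 after 7 code points.

7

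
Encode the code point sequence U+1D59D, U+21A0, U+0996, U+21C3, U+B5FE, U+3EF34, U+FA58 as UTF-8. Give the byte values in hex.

U+1D59D: 4-byte form → F0 9D 96 9D.
U+21A0: 3-byte form → E2 86 A0.
U+0996: 3-byte form → E0 A6 96.
U+21C3: 3-byte form → E2 87 83.
U+B5FE: 3-byte form → EB 97 BE.
U+3EF34: 4-byte form → F0 BE BC B4.
U+FA58: 3-byte form → EF A9 98.
Concatenated (23 bytes): F0 9D 96 9D E2 86 A0 E0 A6 96 E2 87 83 EB 97 BE F0 BE BC B4 EF A9 98.

F0 9D 96 9D E2 86 A0 E0 A6 96 E2 87 83 EB 97 BE F0 BE BC B4 EF A9 98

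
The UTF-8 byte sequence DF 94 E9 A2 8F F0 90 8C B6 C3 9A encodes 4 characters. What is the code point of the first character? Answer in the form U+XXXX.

Offset 0: leading byte 0xDF = 11011111 → 2-byte char #1 = DF 94.
Leading byte 0xDF = 11011111 matches 110xxxxx → 2-byte sequence.
Byte 1: 0xDF = 11011111, payload 11111 (5 bits).
Byte 2: 0x94 = 10010100 (10xxxxxx ✓), payload 010100.
Concatenate: 11111010100 = 0x7D4 (11 bits → U+07D4).

U+07D4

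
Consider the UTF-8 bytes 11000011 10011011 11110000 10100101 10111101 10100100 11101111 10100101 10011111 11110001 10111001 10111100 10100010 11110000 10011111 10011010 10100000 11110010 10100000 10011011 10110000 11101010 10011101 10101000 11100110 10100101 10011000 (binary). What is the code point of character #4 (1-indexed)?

Offset 0: leading byte 0xC3 = 11000011 → 2-byte char #1 = C3 9B.
Offset 2: leading byte 0xF0 = 11110000 → 4-byte char #2 = F0 A5 BD A4.
Offset 6: leading byte 0xEF = 11101111 → 3-byte char #3 = EF A5 9F.
Offset 9: leading byte 0xF1 = 11110001 → 4-byte char #4 = F1 B9 BC A2.
Leading byte 0xF1 = 11110001 matches 11110xxx → 4-byte sequence.
Byte 1: 0xF1 = 11110001, payload 001 (3 bits).
Byte 2: 0xB9 = 10111001 (10xxxxxx ✓), payload 111001.
Byte 3: 0xBC = 10111100 (10xxxxxx ✓), payload 111100.
Byte 4: 0xA2 = 10100010 (10xxxxxx ✓), payload 100010.
Concatenate: 001111001111100100010 = 0x79F22 (21 bits → U+79F22).

U+79F22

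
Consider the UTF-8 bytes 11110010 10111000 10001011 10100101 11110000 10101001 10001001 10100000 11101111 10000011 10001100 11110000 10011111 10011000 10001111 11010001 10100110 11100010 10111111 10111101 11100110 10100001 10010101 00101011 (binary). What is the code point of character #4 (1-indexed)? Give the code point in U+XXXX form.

Offset 0: leading byte 0xF2 = 11110010 → 4-byte char #1 = F2 B8 8B A5.
Offset 4: leading byte 0xF0 = 11110000 → 4-byte char #2 = F0 A9 89 A0.
Offset 8: leading byte 0xEF = 11101111 → 3-byte char #3 = EF 83 8C.
Offset 11: leading byte 0xF0 = 11110000 → 4-byte char #4 = F0 9F 98 8F.
Leading byte 0xF0 = 11110000 matches 11110xxx → 4-byte sequence.
Byte 1: 0xF0 = 11110000, payload 000 (3 bits).
Byte 2: 0x9F = 10011111 (10xxxxxx ✓), payload 011111.
Byte 3: 0x98 = 10011000 (10xxxxxx ✓), payload 011000.
Byte 4: 0x8F = 10001111 (10xxxxxx ✓), payload 001111.
Concatenate: 000011111011000001111 = 0x1F60F (21 bits → U+1F60F).

U+1F60F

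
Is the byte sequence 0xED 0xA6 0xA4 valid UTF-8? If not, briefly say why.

invalid (encodes a surrogate (U+D800–U+DFFF))

Structurally a 3-byte sequence; payload = 0xD9A4.
But 0xD9A4 is in U+D800–U+DFFF, the surrogate range. Surrogates are not Unicode scalar values and are forbidden in UTF-8.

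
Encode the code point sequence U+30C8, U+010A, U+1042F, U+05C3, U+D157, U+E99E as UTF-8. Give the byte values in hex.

U+30C8: 3-byte form → E3 83 88.
U+010A: 2-byte form → C4 8A.
U+1042F: 4-byte form → F0 90 90 AF.
U+05C3: 2-byte form → D7 83.
U+D157: 3-byte form → ED 85 97.
U+E99E: 3-byte form → EE A6 9E.
Concatenated (17 bytes): E3 83 88 C4 8A F0 90 90 AF D7 83 ED 85 97 EE A6 9E.

E3 83 88 C4 8A F0 90 90 AF D7 83 ED 85 97 EE A6 9E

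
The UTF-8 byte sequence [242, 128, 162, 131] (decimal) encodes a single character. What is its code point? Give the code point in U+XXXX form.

U+80883

Leading byte 0xF2 = 11110010 matches 11110xxx → 4-byte sequence.
Byte 1: 0xF2 = 11110010, payload 010 (3 bits).
Byte 2: 0x80 = 10000000 (10xxxxxx ✓), payload 000000.
Byte 3: 0xA2 = 10100010 (10xxxxxx ✓), payload 100010.
Byte 4: 0x83 = 10000011 (10xxxxxx ✓), payload 000011.
Concatenate: 010000000100010000011 = 0x80883 (21 bits → U+80883).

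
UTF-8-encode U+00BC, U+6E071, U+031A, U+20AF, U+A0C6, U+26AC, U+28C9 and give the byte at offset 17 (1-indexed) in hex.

0xAC

1-indexed offset 17 is 0-indexed offset 16.
U+00BC → 2-byte form C2 BC at offsets 0–1.
U+6E071 → 4-byte form F1 AE 81 B1 at offsets 2–5.
U+031A → 2-byte form CC 9A at offsets 6–7.
U+20AF → 3-byte form E2 82 AF at offsets 8–10.
U+A0C6 → 3-byte form EA 83 86 at offsets 11–13.
U+26AC → 3-byte form E2 9A AC at offsets 14–16.
Offset 16 falls in char 6's range; it's byte 3 of E2 9A AC = 0xAC.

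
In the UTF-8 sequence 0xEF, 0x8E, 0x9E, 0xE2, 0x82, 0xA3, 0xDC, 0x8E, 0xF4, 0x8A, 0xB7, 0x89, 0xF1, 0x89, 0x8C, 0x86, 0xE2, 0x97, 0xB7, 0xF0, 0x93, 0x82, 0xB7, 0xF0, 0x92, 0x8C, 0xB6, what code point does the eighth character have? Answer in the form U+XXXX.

U+12336

Offset 0: leading byte 0xEF = 11101111 → 3-byte char #1 = EF 8E 9E.
Offset 3: leading byte 0xE2 = 11100010 → 3-byte char #2 = E2 82 A3.
Offset 6: leading byte 0xDC = 11011100 → 2-byte char #3 = DC 8E.
Offset 8: leading byte 0xF4 = 11110100 → 4-byte char #4 = F4 8A B7 89.
Offset 12: leading byte 0xF1 = 11110001 → 4-byte char #5 = F1 89 8C 86.
Offset 16: leading byte 0xE2 = 11100010 → 3-byte char #6 = E2 97 B7.
Offset 19: leading byte 0xF0 = 11110000 → 4-byte char #7 = F0 93 82 B7.
Offset 23: leading byte 0xF0 = 11110000 → 4-byte char #8 = F0 92 8C B6.
Leading byte 0xF0 = 11110000 matches 11110xxx → 4-byte sequence.
Byte 1: 0xF0 = 11110000, payload 000 (3 bits).
Byte 2: 0x92 = 10010010 (10xxxxxx ✓), payload 010010.
Byte 3: 0x8C = 10001100 (10xxxxxx ✓), payload 001100.
Byte 4: 0xB6 = 10110110 (10xxxxxx ✓), payload 110110.
Concatenate: 000010010001100110110 = 0x12336 (21 bits → U+12336).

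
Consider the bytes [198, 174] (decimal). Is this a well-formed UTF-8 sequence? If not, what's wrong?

valid

Leading byte 0xC6 = 11000110 → 2-byte form.
Continuation bytes 0xAE=10101110 all match 10xxxxxx.
Decoded value 0x1AE is ≥ 0x80 (shortest form) and not a surrogate.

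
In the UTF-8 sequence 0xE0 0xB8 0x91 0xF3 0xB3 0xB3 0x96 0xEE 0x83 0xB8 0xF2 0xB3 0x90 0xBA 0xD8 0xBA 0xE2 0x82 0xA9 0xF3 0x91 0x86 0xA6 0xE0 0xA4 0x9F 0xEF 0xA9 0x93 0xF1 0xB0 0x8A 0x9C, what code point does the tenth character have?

U+7029C

Offset 0: leading byte 0xE0 = 11100000 → 3-byte char #1 = E0 B8 91.
Offset 3: leading byte 0xF3 = 11110011 → 4-byte char #2 = F3 B3 B3 96.
Offset 7: leading byte 0xEE = 11101110 → 3-byte char #3 = EE 83 B8.
Offset 10: leading byte 0xF2 = 11110010 → 4-byte char #4 = F2 B3 90 BA.
Offset 14: leading byte 0xD8 = 11011000 → 2-byte char #5 = D8 BA.
Offset 16: leading byte 0xE2 = 11100010 → 3-byte char #6 = E2 82 A9.
Offset 19: leading byte 0xF3 = 11110011 → 4-byte char #7 = F3 91 86 A6.
Offset 23: leading byte 0xE0 = 11100000 → 3-byte char #8 = E0 A4 9F.
Offset 26: leading byte 0xEF = 11101111 → 3-byte char #9 = EF A9 93.
Offset 29: leading byte 0xF1 = 11110001 → 4-byte char #10 = F1 B0 8A 9C.
Leading byte 0xF1 = 11110001 matches 11110xxx → 4-byte sequence.
Byte 1: 0xF1 = 11110001, payload 001 (3 bits).
Byte 2: 0xB0 = 10110000 (10xxxxxx ✓), payload 110000.
Byte 3: 0x8A = 10001010 (10xxxxxx ✓), payload 001010.
Byte 4: 0x9C = 10011100 (10xxxxxx ✓), payload 011100.
Concatenate: 001110000001010011100 = 0x7029C (21 bits → U+7029C).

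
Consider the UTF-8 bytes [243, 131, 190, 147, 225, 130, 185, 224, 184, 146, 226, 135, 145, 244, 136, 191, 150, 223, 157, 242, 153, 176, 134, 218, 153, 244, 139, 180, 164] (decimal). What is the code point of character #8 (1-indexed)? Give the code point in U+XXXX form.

Offset 0: leading byte 0xF3 = 11110011 → 4-byte char #1 = F3 83 BE 93.
Offset 4: leading byte 0xE1 = 11100001 → 3-byte char #2 = E1 82 B9.
Offset 7: leading byte 0xE0 = 11100000 → 3-byte char #3 = E0 B8 92.
Offset 10: leading byte 0xE2 = 11100010 → 3-byte char #4 = E2 87 91.
Offset 13: leading byte 0xF4 = 11110100 → 4-byte char #5 = F4 88 BF 96.
Offset 17: leading byte 0xDF = 11011111 → 2-byte char #6 = DF 9D.
Offset 19: leading byte 0xF2 = 11110010 → 4-byte char #7 = F2 99 B0 86.
Offset 23: leading byte 0xDA = 11011010 → 2-byte char #8 = DA 99.
Leading byte 0xDA = 11011010 matches 110xxxxx → 2-byte sequence.
Byte 1: 0xDA = 11011010, payload 11010 (5 bits).
Byte 2: 0x99 = 10011001 (10xxxxxx ✓), payload 011001.
Concatenate: 11010011001 = 0x699 (11 bits → U+0699).

U+0699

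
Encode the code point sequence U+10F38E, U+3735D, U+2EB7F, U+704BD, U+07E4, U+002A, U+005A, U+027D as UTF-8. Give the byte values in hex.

U+10F38E: 4-byte form → F4 8F 8E 8E.
U+3735D: 4-byte form → F0 B7 8D 9D.
U+2EB7F: 4-byte form → F0 AE AD BF.
U+704BD: 4-byte form → F1 B0 92 BD.
U+07E4: 2-byte form → DF A4.
U+002A: 1-byte form → 2A.
U+005A: 1-byte form → 5A.
U+027D: 2-byte form → C9 BD.
Concatenated (22 bytes): F4 8F 8E 8E F0 B7 8D 9D F0 AE AD BF F1 B0 92 BD DF A4 2A 5A C9 BD.

F4 8F 8E 8E F0 B7 8D 9D F0 AE AD BF F1 B0 92 BD DF A4 2A 5A C9 BD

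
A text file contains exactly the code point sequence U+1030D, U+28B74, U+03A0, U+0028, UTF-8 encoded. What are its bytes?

F0 90 8C 8D F0 A8 AD B4 CE A0 28

U+1030D: 4-byte form → F0 90 8C 8D.
U+28B74: 4-byte form → F0 A8 AD B4.
U+03A0: 2-byte form → CE A0.
U+0028: 1-byte form → 28.
Concatenated (11 bytes): F0 90 8C 8D F0 A8 AD B4 CE A0 28.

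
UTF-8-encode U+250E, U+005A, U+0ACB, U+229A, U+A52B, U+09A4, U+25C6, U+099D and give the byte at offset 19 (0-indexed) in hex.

U+250E → 3-byte form E2 94 8E at offsets 0–2.
U+005A → 1-byte form 5A at offsets 3–3.
U+0ACB → 3-byte form E0 AB 8B at offsets 4–6.
U+229A → 3-byte form E2 8A 9A at offsets 7–9.
U+A52B → 3-byte form EA 94 AB at offsets 10–12.
U+09A4 → 3-byte form E0 A6 A4 at offsets 13–15.
U+25C6 → 3-byte form E2 97 86 at offsets 16–18.
U+099D → 3-byte form E0 A6 9D at offsets 19–21.
Offset 19 falls in char 8's range; it's byte 1 of E0 A6 9D = 0xE0.

0xE0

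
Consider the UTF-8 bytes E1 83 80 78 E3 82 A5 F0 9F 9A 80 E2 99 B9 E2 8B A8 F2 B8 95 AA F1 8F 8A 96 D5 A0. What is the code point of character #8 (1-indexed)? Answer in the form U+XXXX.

Offset 0: leading byte 0xE1 = 11100001 → 3-byte char #1 = E1 83 80.
Offset 3: leading byte 0x78 = 01111000 → 1-byte char #2 = 78.
Offset 4: leading byte 0xE3 = 11100011 → 3-byte char #3 = E3 82 A5.
Offset 7: leading byte 0xF0 = 11110000 → 4-byte char #4 = F0 9F 9A 80.
Offset 11: leading byte 0xE2 = 11100010 → 3-byte char #5 = E2 99 B9.
Offset 14: leading byte 0xE2 = 11100010 → 3-byte char #6 = E2 8B A8.
Offset 17: leading byte 0xF2 = 11110010 → 4-byte char #7 = F2 B8 95 AA.
Offset 21: leading byte 0xF1 = 11110001 → 4-byte char #8 = F1 8F 8A 96.
Leading byte 0xF1 = 11110001 matches 11110xxx → 4-byte sequence.
Byte 1: 0xF1 = 11110001, payload 001 (3 bits).
Byte 2: 0x8F = 10001111 (10xxxxxx ✓), payload 001111.
Byte 3: 0x8A = 10001010 (10xxxxxx ✓), payload 001010.
Byte 4: 0x96 = 10010110 (10xxxxxx ✓), payload 010110.
Concatenate: 001001111001010010110 = 0x4F296 (21 bits → U+4F296).

U+4F296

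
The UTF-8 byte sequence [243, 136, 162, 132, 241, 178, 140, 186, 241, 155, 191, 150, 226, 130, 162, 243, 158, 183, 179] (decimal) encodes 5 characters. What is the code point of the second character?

U+7233A

Offset 0: leading byte 0xF3 = 11110011 → 4-byte char #1 = F3 88 A2 84.
Offset 4: leading byte 0xF1 = 11110001 → 4-byte char #2 = F1 B2 8C BA.
Leading byte 0xF1 = 11110001 matches 11110xxx → 4-byte sequence.
Byte 1: 0xF1 = 11110001, payload 001 (3 bits).
Byte 2: 0xB2 = 10110010 (10xxxxxx ✓), payload 110010.
Byte 3: 0x8C = 10001100 (10xxxxxx ✓), payload 001100.
Byte 4: 0xBA = 10111010 (10xxxxxx ✓), payload 111010.
Concatenate: 001110010001100111010 = 0x7233A (21 bits → U+7233A).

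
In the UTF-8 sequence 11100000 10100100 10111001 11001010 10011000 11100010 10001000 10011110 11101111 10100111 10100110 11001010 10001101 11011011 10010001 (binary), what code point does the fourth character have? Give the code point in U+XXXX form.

U+F9E6

Offset 0: leading byte 0xE0 = 11100000 → 3-byte char #1 = E0 A4 B9.
Offset 3: leading byte 0xCA = 11001010 → 2-byte char #2 = CA 98.
Offset 5: leading byte 0xE2 = 11100010 → 3-byte char #3 = E2 88 9E.
Offset 8: leading byte 0xEF = 11101111 → 3-byte char #4 = EF A7 A6.
Leading byte 0xEF = 11101111 matches 1110xxxx → 3-byte sequence.
Byte 1: 0xEF = 11101111, payload 1111 (4 bits).
Byte 2: 0xA7 = 10100111 (10xxxxxx ✓), payload 100111.
Byte 3: 0xA6 = 10100110 (10xxxxxx ✓), payload 100110.
Concatenate: 1111100111100110 = 0xF9E6 (16 bits → U+F9E6).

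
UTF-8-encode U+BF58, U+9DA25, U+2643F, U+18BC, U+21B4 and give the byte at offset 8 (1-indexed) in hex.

0xF0

1-indexed offset 8 is 0-indexed offset 7.
U+BF58 → 3-byte form EB BD 98 at offsets 0–2.
U+9DA25 → 4-byte form F2 9D A8 A5 at offsets 3–6.
U+2643F → 4-byte form F0 A6 90 BF at offsets 7–10.
Offset 7 falls in char 3's range; it's byte 1 of F0 A6 90 BF = 0xF0.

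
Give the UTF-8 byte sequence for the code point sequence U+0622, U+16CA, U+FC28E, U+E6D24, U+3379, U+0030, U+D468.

D8 A2 E1 9B 8A F3 BC 8A 8E F3 A6 B4 A4 E3 8D B9 30 ED 91 A8

U+0622: 2-byte form → D8 A2.
U+16CA: 3-byte form → E1 9B 8A.
U+FC28E: 4-byte form → F3 BC 8A 8E.
U+E6D24: 4-byte form → F3 A6 B4 A4.
U+3379: 3-byte form → E3 8D B9.
U+0030: 1-byte form → 30.
U+D468: 3-byte form → ED 91 A8.
Concatenated (20 bytes): D8 A2 E1 9B 8A F3 BC 8A 8E F3 A6 B4 A4 E3 8D B9 30 ED 91 A8.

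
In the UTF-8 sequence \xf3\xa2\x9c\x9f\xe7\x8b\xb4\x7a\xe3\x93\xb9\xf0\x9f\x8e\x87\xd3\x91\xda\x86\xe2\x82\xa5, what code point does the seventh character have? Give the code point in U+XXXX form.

Offset 0: leading byte 0xF3 = 11110011 → 4-byte char #1 = F3 A2 9C 9F.
Offset 4: leading byte 0xE7 = 11100111 → 3-byte char #2 = E7 8B B4.
Offset 7: leading byte 0x7A = 01111010 → 1-byte char #3 = 7A.
Offset 8: leading byte 0xE3 = 11100011 → 3-byte char #4 = E3 93 B9.
Offset 11: leading byte 0xF0 = 11110000 → 4-byte char #5 = F0 9F 8E 87.
Offset 15: leading byte 0xD3 = 11010011 → 2-byte char #6 = D3 91.
Offset 17: leading byte 0xDA = 11011010 → 2-byte char #7 = DA 86.
Leading byte 0xDA = 11011010 matches 110xxxxx → 2-byte sequence.
Byte 1: 0xDA = 11011010, payload 11010 (5 bits).
Byte 2: 0x86 = 10000110 (10xxxxxx ✓), payload 000110.
Concatenate: 11010000110 = 0x686 (11 bits → U+0686).

U+0686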